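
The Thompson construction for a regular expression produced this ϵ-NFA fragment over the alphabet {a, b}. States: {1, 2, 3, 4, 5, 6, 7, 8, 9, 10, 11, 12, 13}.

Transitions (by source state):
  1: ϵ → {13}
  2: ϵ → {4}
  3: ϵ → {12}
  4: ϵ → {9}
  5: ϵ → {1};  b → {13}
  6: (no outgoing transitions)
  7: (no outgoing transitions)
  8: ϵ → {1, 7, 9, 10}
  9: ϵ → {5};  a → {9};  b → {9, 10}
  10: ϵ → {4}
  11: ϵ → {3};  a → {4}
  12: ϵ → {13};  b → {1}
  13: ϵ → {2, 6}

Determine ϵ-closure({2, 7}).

Start with {2, 7}.
From 2 via ϵ: add 4.
From 4 via ϵ: add 9.
From 9 via ϵ: add 5.
From 5 via ϵ: add 1.
From 1 via ϵ: add 13.
From 13 via ϵ: add 6.
No new states can be added; the closed set is {1, 2, 4, 5, 6, 7, 9, 13}.

{1, 2, 4, 5, 6, 7, 9, 13}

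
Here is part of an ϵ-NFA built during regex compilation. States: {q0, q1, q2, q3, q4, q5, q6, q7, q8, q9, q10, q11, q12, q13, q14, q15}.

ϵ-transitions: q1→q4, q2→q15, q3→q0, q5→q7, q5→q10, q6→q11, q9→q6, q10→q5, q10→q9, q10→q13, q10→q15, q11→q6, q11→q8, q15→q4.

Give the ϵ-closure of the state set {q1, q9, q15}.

{q1, q4, q6, q8, q9, q11, q15}

Start with {q1, q9, q15}.
From q1 via ϵ: add q4.
From q9 via ϵ: add q6.
From q6 via ϵ: add q11.
From q11 via ϵ: add q8.
No new states can be added; the closed set is {q1, q4, q6, q8, q9, q11, q15}.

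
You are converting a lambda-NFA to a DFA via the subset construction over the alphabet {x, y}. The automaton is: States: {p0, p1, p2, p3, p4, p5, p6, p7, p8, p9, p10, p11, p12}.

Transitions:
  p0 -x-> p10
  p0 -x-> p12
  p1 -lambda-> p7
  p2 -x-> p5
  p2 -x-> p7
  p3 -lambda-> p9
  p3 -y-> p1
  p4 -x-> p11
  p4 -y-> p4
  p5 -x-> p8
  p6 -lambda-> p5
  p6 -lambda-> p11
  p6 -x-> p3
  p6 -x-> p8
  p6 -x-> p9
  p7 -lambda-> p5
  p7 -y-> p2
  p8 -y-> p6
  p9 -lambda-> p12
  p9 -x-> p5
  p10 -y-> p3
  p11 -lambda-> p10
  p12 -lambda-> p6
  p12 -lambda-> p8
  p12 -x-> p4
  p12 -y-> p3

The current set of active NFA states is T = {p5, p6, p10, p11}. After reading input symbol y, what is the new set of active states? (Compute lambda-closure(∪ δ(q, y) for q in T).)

p10 on y → {p3}.
No y-transition from p5, p6, p11.
Union after reading y: {p3}.
Now take the lambda-closure:
From p3 via lambda: add p9.
From p9 via lambda: add p12.
From p12 via lambda: add p6, p8.
From p6 via lambda: add p5, p11.
From p11 via lambda: add p10.
No new states can be added; the closed set is {p3, p5, p6, p8, p9, p10, p11, p12}.

{p3, p5, p6, p8, p9, p10, p11, p12}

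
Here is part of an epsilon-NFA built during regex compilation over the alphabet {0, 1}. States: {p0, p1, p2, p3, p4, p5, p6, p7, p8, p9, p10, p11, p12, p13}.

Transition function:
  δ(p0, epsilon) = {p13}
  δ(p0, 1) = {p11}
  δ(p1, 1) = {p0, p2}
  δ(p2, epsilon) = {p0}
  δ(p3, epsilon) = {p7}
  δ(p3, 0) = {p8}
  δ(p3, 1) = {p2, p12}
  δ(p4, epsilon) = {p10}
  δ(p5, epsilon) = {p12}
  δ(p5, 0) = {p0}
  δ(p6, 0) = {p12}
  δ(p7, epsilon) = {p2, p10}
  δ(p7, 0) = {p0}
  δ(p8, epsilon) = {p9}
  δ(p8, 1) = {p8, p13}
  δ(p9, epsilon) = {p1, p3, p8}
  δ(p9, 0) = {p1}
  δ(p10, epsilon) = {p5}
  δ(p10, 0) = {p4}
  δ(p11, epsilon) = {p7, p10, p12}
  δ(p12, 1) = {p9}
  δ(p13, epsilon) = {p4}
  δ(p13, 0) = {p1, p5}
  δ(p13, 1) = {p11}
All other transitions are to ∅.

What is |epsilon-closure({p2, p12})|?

Start with {p2, p12}.
From p2 via epsilon: add p0.
From p0 via epsilon: add p13.
From p13 via epsilon: add p4.
From p4 via epsilon: add p10.
From p10 via epsilon: add p5.
epsilon-closure = {p0, p2, p4, p5, p10, p12, p13}, which has 7 states.

7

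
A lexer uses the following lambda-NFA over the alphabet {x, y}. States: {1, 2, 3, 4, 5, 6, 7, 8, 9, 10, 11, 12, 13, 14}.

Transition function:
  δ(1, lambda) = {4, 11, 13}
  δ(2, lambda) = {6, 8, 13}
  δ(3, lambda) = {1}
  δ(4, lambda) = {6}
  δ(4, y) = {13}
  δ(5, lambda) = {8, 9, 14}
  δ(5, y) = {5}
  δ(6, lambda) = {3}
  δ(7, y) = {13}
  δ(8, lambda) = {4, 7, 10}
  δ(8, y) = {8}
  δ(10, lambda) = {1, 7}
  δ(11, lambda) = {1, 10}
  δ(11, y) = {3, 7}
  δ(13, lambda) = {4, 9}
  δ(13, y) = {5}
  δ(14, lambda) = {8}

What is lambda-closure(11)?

{1, 3, 4, 6, 7, 9, 10, 11, 13}

Start with {11}.
From 11 via lambda: add 1, 10.
From 1 via lambda: add 4, 13.
From 10 via lambda: add 7.
From 4 via lambda: add 6.
From 13 via lambda: add 9.
From 6 via lambda: add 3.
No new states can be added; the closed set is {1, 3, 4, 6, 7, 9, 10, 11, 13}.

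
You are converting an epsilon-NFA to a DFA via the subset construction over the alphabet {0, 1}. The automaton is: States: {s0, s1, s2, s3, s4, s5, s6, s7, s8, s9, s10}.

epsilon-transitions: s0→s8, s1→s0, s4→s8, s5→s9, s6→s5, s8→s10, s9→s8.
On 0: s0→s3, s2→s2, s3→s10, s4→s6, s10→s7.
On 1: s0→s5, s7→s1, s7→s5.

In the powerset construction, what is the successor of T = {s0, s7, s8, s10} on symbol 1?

s0 on 1 → {s5}.
s7 on 1 → {s1, s5}.
No 1-transition from s8, s10.
Union after reading 1: {s1, s5}.
Now take the epsilon-closure:
From s1 via epsilon: add s0.
From s5 via epsilon: add s9.
From s0 via epsilon: add s8.
From s8 via epsilon: add s10.
No new states can be added; the closed set is {s0, s1, s5, s8, s9, s10}.

{s0, s1, s5, s8, s9, s10}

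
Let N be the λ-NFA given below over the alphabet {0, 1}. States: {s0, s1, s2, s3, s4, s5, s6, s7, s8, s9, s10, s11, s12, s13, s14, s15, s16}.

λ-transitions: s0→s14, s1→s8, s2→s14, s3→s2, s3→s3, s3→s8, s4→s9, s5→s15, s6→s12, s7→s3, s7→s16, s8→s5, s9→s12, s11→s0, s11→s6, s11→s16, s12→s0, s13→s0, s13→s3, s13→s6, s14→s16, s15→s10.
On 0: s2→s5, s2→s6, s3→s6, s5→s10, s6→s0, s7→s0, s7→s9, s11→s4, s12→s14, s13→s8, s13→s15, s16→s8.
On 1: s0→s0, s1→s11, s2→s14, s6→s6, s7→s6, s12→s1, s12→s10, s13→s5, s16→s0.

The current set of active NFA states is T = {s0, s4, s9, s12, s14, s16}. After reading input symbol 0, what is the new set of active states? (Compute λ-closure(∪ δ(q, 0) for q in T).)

s12 on 0 → {s14}.
s16 on 0 → {s8}.
No 0-transition from s0, s4, s9, s14.
Union after reading 0: {s8, s14}.
Now take the λ-closure:
From s8 via λ: add s5.
From s14 via λ: add s16.
From s5 via λ: add s15.
From s15 via λ: add s10.
No new states can be added; the closed set is {s5, s8, s10, s14, s15, s16}.

{s5, s8, s10, s14, s15, s16}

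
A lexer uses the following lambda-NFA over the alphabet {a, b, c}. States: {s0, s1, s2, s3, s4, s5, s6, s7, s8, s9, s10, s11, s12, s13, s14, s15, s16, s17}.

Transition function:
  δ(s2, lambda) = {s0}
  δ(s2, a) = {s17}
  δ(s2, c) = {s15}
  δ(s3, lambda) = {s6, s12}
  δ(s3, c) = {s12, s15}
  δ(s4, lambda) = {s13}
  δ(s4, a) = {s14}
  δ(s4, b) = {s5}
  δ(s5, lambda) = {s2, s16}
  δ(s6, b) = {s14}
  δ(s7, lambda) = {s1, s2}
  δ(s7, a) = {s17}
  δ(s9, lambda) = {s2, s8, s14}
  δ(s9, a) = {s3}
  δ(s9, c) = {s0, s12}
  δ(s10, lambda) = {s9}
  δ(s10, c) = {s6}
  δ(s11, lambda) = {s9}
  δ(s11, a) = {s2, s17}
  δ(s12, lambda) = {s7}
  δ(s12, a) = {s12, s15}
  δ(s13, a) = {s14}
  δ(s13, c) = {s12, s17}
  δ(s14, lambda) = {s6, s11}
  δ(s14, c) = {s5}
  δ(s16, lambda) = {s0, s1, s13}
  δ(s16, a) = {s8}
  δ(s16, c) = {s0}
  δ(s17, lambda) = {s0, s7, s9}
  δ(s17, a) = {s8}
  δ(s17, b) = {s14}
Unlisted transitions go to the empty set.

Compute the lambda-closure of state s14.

Start with {s14}.
From s14 via lambda: add s6, s11.
From s11 via lambda: add s9.
From s9 via lambda: add s2, s8.
From s2 via lambda: add s0.
No new states can be added; the closed set is {s0, s2, s6, s8, s9, s11, s14}.

{s0, s2, s6, s8, s9, s11, s14}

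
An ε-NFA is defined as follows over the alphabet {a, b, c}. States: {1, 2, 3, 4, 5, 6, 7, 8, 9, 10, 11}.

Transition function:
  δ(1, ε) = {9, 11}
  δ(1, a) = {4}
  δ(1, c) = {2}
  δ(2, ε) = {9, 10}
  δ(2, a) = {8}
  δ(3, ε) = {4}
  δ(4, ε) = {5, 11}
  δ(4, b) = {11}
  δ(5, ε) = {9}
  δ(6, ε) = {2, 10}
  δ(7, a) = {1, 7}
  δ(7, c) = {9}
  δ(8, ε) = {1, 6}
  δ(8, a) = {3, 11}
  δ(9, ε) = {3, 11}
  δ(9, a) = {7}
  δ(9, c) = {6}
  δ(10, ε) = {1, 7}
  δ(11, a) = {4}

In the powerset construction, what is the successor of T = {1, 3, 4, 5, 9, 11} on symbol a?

1 on a → {4}.
9 on a → {7}.
11 on a → {4}.
No a-transition from 3, 4, 5.
Union after reading a: {4, 7}.
Now take the ε-closure:
From 4 via ε: add 5, 11.
From 5 via ε: add 9.
From 9 via ε: add 3.
No new states can be added; the closed set is {3, 4, 5, 7, 9, 11}.

{3, 4, 5, 7, 9, 11}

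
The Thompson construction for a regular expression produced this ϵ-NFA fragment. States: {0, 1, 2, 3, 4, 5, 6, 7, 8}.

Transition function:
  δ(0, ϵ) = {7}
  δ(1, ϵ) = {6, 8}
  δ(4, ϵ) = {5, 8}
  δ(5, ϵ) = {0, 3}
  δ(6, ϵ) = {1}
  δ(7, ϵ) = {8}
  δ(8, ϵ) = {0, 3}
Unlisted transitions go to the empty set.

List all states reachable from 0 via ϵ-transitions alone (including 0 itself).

{0, 3, 7, 8}

Start with {0}.
From 0 via ϵ: add 7.
From 7 via ϵ: add 8.
From 8 via ϵ: add 3.
No new states can be added; the closed set is {0, 3, 7, 8}.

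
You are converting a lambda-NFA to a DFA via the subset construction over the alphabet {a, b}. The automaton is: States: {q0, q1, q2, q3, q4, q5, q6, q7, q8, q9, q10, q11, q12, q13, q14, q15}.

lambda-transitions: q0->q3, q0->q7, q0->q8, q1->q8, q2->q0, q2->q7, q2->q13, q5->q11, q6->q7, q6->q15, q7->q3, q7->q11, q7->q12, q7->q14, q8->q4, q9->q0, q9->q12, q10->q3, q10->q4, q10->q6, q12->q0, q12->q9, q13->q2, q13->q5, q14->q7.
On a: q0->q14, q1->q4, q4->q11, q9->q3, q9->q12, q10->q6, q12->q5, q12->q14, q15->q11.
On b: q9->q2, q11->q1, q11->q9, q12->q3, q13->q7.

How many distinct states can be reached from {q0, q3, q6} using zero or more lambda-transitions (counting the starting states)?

11

Start with {q0, q3, q6}.
From q0 via lambda: add q7, q8.
From q6 via lambda: add q15.
From q7 via lambda: add q11, q12, q14.
From q8 via lambda: add q4.
From q12 via lambda: add q9.
lambda-closure = {q0, q3, q4, q6, q7, q8, q9, q11, q12, q14, q15}, which has 11 states.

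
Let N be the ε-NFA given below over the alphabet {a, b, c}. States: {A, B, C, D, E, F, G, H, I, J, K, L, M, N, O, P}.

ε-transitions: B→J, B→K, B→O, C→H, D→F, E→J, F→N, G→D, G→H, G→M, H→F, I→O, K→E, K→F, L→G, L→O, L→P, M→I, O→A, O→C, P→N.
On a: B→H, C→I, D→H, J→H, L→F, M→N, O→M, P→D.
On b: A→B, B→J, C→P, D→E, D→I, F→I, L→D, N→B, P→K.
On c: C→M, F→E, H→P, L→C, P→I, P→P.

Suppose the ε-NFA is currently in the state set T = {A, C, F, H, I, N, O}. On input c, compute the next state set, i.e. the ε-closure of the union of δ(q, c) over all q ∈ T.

{A, C, E, F, H, I, J, M, N, O, P}

C on c → {M}.
F on c → {E}.
H on c → {P}.
No c-transition from A, I, N, O.
Union after reading c: {E, M, P}.
Now take the ε-closure:
From E via ε: add J.
From M via ε: add I.
From P via ε: add N.
From I via ε: add O.
From O via ε: add A, C.
From C via ε: add H.
From H via ε: add F.
No new states can be added; the closed set is {A, C, E, F, H, I, J, M, N, O, P}.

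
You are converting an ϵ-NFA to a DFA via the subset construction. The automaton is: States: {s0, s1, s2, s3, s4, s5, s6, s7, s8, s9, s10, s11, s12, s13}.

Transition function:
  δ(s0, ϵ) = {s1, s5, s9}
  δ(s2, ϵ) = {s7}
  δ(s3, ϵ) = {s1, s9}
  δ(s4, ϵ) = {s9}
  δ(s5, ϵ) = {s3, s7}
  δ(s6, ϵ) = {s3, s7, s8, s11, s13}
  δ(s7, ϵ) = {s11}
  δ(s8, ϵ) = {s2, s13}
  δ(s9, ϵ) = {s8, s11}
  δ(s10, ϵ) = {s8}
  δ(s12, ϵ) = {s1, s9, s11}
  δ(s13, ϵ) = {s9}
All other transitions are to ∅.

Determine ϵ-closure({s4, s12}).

Start with {s4, s12}.
From s4 via ϵ: add s9.
From s12 via ϵ: add s1, s11.
From s9 via ϵ: add s8.
From s8 via ϵ: add s2, s13.
From s2 via ϵ: add s7.
No new states can be added; the closed set is {s1, s2, s4, s7, s8, s9, s11, s12, s13}.

{s1, s2, s4, s7, s8, s9, s11, s12, s13}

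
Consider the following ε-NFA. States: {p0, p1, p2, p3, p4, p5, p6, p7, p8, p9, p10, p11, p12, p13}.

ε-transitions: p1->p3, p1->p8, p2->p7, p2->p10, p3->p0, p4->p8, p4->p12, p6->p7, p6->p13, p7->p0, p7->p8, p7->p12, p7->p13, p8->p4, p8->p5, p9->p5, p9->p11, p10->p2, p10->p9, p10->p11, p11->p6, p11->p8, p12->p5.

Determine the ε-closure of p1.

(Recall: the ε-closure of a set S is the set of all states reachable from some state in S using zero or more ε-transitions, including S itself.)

Start with {p1}.
From p1 via ε: add p3, p8.
From p3 via ε: add p0.
From p8 via ε: add p4, p5.
From p4 via ε: add p12.
No new states can be added; the closed set is {p0, p1, p3, p4, p5, p8, p12}.

{p0, p1, p3, p4, p5, p8, p12}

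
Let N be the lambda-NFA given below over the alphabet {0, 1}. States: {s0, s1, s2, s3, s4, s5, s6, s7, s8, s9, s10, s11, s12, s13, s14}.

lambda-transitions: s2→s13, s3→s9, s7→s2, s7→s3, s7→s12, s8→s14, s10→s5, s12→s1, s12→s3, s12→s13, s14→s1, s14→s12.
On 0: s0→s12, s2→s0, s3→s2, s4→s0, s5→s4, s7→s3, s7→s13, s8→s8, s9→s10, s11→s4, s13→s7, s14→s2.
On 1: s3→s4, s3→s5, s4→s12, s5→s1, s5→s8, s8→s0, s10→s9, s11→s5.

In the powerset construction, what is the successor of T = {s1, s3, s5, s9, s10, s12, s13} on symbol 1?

{s1, s3, s4, s5, s8, s9, s12, s13, s14}

s3 on 1 → {s4, s5}.
s5 on 1 → {s1, s8}.
s10 on 1 → {s9}.
No 1-transition from s1, s9, s12, s13.
Union after reading 1: {s1, s4, s5, s8, s9}.
Now take the lambda-closure:
From s8 via lambda: add s14.
From s14 via lambda: add s12.
From s12 via lambda: add s3, s13.
No new states can be added; the closed set is {s1, s3, s4, s5, s8, s9, s12, s13, s14}.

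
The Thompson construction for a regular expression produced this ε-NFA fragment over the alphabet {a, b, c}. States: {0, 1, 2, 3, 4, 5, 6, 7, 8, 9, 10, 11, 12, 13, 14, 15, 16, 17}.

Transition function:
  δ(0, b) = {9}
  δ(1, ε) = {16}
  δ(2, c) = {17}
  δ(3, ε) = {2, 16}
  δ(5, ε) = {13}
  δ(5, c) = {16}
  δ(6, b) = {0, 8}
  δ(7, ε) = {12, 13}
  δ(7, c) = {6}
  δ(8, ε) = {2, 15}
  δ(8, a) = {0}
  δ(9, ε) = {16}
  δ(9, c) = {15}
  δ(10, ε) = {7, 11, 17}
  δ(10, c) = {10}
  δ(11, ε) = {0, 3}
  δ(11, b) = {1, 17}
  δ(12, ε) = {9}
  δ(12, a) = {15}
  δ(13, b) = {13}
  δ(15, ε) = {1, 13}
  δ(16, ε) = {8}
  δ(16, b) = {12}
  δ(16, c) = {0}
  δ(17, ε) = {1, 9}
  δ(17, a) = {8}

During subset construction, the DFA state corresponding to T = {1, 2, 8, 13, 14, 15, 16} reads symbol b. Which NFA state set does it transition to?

{1, 2, 8, 9, 12, 13, 15, 16}

13 on b → {13}.
16 on b → {12}.
No b-transition from 1, 2, 8, 14, 15.
Union after reading b: {12, 13}.
Now take the ε-closure:
From 12 via ε: add 9.
From 9 via ε: add 16.
From 16 via ε: add 8.
From 8 via ε: add 2, 15.
From 15 via ε: add 1.
No new states can be added; the closed set is {1, 2, 8, 9, 12, 13, 15, 16}.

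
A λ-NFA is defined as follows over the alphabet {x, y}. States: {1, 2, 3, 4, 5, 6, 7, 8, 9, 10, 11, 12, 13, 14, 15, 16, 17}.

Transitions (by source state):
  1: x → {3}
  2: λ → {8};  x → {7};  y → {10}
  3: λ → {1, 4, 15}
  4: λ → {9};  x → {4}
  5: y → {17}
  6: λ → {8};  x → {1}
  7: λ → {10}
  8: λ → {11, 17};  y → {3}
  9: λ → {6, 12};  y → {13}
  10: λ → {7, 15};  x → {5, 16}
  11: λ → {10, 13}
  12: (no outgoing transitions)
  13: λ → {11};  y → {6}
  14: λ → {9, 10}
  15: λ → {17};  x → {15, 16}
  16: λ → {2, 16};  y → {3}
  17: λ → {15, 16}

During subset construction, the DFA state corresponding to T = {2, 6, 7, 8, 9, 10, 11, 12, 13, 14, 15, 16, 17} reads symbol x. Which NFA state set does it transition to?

2 on x → {7}.
6 on x → {1}.
10 on x → {5, 16}.
15 on x → {15, 16}.
No x-transition from 7, 8, 9, 11, 12, 13, 14, 16, 17.
Union after reading x: {1, 5, 7, 15, 16}.
Now take the λ-closure:
From 7 via λ: add 10.
From 15 via λ: add 17.
From 16 via λ: add 2.
From 2 via λ: add 8.
From 8 via λ: add 11.
From 11 via λ: add 13.
No new states can be added; the closed set is {1, 2, 5, 7, 8, 10, 11, 13, 15, 16, 17}.

{1, 2, 5, 7, 8, 10, 11, 13, 15, 16, 17}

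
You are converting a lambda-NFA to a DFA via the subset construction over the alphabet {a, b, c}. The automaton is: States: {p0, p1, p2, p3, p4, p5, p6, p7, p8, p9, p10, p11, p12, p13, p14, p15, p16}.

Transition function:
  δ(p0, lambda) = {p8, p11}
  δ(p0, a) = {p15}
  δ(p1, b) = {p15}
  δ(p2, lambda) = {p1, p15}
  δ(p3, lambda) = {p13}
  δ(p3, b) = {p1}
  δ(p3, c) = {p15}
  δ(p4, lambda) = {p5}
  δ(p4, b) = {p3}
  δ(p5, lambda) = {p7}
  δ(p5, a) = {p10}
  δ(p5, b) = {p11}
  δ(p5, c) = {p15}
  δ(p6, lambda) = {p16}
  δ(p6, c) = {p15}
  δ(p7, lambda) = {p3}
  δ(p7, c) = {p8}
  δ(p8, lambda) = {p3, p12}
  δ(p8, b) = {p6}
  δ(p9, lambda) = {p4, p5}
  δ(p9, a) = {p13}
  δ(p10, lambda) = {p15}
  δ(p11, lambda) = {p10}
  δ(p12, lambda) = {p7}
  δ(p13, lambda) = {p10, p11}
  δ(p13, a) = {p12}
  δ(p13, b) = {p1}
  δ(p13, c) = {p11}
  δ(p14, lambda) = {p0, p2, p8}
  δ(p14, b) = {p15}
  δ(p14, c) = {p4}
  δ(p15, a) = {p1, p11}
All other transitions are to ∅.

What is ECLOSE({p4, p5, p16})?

Start with {p4, p5, p16}.
From p5 via lambda: add p7.
From p7 via lambda: add p3.
From p3 via lambda: add p13.
From p13 via lambda: add p10, p11.
From p10 via lambda: add p15.
No new states can be added; the closed set is {p3, p4, p5, p7, p10, p11, p13, p15, p16}.

{p3, p4, p5, p7, p10, p11, p13, p15, p16}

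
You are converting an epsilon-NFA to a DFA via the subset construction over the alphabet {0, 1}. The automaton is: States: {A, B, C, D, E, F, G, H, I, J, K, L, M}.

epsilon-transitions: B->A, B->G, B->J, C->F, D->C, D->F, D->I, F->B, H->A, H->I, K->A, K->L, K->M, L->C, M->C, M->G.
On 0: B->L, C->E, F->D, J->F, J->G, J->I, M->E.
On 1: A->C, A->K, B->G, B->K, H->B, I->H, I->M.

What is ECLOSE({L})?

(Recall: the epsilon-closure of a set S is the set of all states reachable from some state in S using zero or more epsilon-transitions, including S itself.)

{A, B, C, F, G, J, L}

Start with {L}.
From L via epsilon: add C.
From C via epsilon: add F.
From F via epsilon: add B.
From B via epsilon: add A, G, J.
No new states can be added; the closed set is {A, B, C, F, G, J, L}.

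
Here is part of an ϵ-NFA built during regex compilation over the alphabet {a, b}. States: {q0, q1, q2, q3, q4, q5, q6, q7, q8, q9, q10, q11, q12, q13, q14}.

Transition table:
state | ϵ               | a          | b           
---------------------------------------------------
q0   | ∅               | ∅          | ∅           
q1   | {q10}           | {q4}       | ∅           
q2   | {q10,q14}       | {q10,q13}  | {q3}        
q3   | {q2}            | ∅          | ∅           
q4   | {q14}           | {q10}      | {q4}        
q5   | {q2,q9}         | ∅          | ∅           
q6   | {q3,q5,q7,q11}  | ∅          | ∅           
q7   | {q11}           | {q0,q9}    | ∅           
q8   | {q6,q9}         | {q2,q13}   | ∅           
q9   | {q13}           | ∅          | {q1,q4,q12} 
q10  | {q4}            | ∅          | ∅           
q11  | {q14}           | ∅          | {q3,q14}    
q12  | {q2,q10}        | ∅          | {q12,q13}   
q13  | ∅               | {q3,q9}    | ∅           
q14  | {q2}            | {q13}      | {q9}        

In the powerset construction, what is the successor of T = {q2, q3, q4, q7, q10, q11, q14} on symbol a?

q2 on a → {q10, q13}.
q4 on a → {q10}.
q7 on a → {q0, q9}.
q14 on a → {q13}.
No a-transition from q3, q10, q11.
Union after reading a: {q0, q9, q10, q13}.
Now take the ϵ-closure:
From q10 via ϵ: add q4.
From q4 via ϵ: add q14.
From q14 via ϵ: add q2.
No new states can be added; the closed set is {q0, q2, q4, q9, q10, q13, q14}.

{q0, q2, q4, q9, q10, q13, q14}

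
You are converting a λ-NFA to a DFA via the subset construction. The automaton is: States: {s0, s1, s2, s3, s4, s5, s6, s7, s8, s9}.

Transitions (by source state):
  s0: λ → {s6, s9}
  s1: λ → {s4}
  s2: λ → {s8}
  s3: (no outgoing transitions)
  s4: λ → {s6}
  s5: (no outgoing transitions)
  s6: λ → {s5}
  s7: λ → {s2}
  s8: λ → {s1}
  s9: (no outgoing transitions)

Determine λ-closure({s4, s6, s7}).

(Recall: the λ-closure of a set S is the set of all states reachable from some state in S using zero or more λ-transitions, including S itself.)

{s1, s2, s4, s5, s6, s7, s8}

Start with {s4, s6, s7}.
From s6 via λ: add s5.
From s7 via λ: add s2.
From s2 via λ: add s8.
From s8 via λ: add s1.
No new states can be added; the closed set is {s1, s2, s4, s5, s6, s7, s8}.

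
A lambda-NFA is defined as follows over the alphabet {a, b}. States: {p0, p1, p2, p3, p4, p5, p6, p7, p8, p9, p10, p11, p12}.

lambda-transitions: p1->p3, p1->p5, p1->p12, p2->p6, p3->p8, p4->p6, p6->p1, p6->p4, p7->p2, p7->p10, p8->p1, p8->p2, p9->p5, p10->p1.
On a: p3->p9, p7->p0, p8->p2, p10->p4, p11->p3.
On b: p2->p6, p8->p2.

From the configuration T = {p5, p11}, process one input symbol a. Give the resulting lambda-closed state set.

p11 on a → {p3}.
No a-transition from p5.
Union after reading a: {p3}.
Now take the lambda-closure:
From p3 via lambda: add p8.
From p8 via lambda: add p1, p2.
From p1 via lambda: add p5, p12.
From p2 via lambda: add p6.
From p6 via lambda: add p4.
No new states can be added; the closed set is {p1, p2, p3, p4, p5, p6, p8, p12}.

{p1, p2, p3, p4, p5, p6, p8, p12}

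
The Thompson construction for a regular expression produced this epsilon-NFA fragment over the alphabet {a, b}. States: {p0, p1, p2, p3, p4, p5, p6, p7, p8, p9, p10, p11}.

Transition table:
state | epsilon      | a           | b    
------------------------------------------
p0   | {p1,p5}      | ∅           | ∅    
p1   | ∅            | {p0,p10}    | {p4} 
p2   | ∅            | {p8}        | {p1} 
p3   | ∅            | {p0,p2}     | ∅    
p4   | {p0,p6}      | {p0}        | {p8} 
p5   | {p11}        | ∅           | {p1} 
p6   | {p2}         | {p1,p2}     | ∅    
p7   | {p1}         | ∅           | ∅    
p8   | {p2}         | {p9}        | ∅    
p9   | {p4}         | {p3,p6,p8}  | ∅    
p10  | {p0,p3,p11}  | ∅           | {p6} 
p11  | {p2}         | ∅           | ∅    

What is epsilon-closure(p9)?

Start with {p9}.
From p9 via epsilon: add p4.
From p4 via epsilon: add p0, p6.
From p0 via epsilon: add p1, p5.
From p6 via epsilon: add p2.
From p5 via epsilon: add p11.
No new states can be added; the closed set is {p0, p1, p2, p4, p5, p6, p9, p11}.

{p0, p1, p2, p4, p5, p6, p9, p11}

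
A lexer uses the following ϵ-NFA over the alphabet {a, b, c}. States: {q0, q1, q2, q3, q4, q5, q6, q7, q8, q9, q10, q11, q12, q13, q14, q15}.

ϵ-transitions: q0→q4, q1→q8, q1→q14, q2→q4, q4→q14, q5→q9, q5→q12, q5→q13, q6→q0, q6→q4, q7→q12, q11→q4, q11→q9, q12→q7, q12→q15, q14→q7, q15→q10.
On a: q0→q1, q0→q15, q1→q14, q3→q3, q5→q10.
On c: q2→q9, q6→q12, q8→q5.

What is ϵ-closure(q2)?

{q2, q4, q7, q10, q12, q14, q15}

Start with {q2}.
From q2 via ϵ: add q4.
From q4 via ϵ: add q14.
From q14 via ϵ: add q7.
From q7 via ϵ: add q12.
From q12 via ϵ: add q15.
From q15 via ϵ: add q10.
No new states can be added; the closed set is {q2, q4, q7, q10, q12, q14, q15}.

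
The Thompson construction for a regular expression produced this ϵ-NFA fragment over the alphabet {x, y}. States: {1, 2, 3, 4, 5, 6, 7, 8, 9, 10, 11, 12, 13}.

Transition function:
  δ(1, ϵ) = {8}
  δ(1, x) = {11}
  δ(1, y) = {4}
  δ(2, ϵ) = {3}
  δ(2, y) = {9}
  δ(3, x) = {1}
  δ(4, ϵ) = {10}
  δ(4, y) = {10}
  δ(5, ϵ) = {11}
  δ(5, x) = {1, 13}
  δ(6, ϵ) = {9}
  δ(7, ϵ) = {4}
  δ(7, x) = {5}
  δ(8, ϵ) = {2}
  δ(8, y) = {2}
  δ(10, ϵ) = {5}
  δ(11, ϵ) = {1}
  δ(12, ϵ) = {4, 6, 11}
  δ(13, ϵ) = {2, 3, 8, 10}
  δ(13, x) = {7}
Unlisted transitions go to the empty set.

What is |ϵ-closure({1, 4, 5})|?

Start with {1, 4, 5}.
From 1 via ϵ: add 8.
From 4 via ϵ: add 10.
From 5 via ϵ: add 11.
From 8 via ϵ: add 2.
From 2 via ϵ: add 3.
ϵ-closure = {1, 2, 3, 4, 5, 8, 10, 11}, which has 8 states.

8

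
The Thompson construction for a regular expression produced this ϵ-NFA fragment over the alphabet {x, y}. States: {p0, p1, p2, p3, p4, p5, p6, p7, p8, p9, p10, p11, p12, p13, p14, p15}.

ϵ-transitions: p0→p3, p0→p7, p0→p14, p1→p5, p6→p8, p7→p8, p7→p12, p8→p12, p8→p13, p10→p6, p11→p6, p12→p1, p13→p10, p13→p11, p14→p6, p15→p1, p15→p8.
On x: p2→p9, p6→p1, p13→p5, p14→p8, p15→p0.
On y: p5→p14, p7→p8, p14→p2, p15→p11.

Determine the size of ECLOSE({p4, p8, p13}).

Start with {p4, p8, p13}.
From p8 via ϵ: add p12.
From p13 via ϵ: add p10, p11.
From p10 via ϵ: add p6.
From p12 via ϵ: add p1.
From p1 via ϵ: add p5.
ϵ-closure = {p1, p4, p5, p6, p8, p10, p11, p12, p13}, which has 9 states.

9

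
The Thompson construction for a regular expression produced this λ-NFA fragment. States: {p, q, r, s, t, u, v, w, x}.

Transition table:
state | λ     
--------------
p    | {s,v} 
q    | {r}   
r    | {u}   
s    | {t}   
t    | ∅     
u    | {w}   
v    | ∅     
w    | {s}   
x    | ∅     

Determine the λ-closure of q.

Start with {q}.
From q via λ: add r.
From r via λ: add u.
From u via λ: add w.
From w via λ: add s.
From s via λ: add t.
No new states can be added; the closed set is {q, r, s, t, u, w}.

{q, r, s, t, u, w}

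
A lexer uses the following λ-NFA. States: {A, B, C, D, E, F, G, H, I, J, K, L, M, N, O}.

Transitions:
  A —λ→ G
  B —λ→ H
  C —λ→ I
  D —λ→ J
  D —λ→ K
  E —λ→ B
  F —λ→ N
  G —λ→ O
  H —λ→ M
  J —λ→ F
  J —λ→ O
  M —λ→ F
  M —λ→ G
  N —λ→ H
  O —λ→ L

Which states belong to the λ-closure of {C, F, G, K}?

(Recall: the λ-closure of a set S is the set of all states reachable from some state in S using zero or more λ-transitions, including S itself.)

{C, F, G, H, I, K, L, M, N, O}

Start with {C, F, G, K}.
From C via λ: add I.
From F via λ: add N.
From G via λ: add O.
From N via λ: add H.
From O via λ: add L.
From H via λ: add M.
No new states can be added; the closed set is {C, F, G, H, I, K, L, M, N, O}.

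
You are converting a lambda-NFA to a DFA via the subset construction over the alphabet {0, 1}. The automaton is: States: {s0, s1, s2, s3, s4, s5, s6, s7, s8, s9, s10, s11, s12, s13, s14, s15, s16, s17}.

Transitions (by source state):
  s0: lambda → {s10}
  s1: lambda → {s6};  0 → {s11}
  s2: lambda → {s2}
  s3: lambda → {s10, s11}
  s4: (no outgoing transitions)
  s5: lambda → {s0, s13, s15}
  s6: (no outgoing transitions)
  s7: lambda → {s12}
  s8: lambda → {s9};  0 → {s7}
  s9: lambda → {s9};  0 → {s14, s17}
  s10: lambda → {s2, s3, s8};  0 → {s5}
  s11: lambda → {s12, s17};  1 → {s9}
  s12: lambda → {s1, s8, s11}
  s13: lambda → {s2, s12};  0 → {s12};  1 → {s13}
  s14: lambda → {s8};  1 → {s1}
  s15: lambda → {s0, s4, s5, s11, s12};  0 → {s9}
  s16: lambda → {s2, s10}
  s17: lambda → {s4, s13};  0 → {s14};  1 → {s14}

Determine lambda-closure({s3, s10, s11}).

Start with {s3, s10, s11}.
From s10 via lambda: add s2, s8.
From s11 via lambda: add s12, s17.
From s8 via lambda: add s9.
From s12 via lambda: add s1.
From s17 via lambda: add s4, s13.
From s1 via lambda: add s6.
No new states can be added; the closed set is {s1, s2, s3, s4, s6, s8, s9, s10, s11, s12, s13, s17}.

{s1, s2, s3, s4, s6, s8, s9, s10, s11, s12, s13, s17}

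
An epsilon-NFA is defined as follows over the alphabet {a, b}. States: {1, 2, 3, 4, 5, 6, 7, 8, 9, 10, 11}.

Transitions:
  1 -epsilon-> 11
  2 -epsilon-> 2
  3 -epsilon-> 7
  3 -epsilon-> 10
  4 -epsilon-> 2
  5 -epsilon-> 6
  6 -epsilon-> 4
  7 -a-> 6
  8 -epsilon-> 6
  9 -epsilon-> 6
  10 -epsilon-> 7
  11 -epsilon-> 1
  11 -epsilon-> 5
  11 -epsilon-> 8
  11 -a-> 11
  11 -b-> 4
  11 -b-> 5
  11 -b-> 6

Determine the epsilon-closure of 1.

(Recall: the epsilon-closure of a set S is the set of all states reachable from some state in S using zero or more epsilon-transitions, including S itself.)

Start with {1}.
From 1 via epsilon: add 11.
From 11 via epsilon: add 5, 8.
From 5 via epsilon: add 6.
From 6 via epsilon: add 4.
From 4 via epsilon: add 2.
No new states can be added; the closed set is {1, 2, 4, 5, 6, 8, 11}.

{1, 2, 4, 5, 6, 8, 11}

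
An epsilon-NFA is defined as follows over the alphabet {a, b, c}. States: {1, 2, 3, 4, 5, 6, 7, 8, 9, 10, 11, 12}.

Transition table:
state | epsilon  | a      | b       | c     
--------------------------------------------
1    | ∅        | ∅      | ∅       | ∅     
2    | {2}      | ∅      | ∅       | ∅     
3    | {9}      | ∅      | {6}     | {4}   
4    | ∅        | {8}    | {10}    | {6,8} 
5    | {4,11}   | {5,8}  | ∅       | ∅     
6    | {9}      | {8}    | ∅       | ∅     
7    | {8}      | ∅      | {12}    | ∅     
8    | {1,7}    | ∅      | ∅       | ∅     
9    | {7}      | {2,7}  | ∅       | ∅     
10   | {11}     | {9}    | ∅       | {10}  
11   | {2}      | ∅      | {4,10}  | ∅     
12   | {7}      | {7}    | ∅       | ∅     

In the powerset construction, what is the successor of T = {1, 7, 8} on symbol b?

{1, 7, 8, 12}

7 on b → {12}.
No b-transition from 1, 8.
Union after reading b: {12}.
Now take the epsilon-closure:
From 12 via epsilon: add 7.
From 7 via epsilon: add 8.
From 8 via epsilon: add 1.
No new states can be added; the closed set is {1, 7, 8, 12}.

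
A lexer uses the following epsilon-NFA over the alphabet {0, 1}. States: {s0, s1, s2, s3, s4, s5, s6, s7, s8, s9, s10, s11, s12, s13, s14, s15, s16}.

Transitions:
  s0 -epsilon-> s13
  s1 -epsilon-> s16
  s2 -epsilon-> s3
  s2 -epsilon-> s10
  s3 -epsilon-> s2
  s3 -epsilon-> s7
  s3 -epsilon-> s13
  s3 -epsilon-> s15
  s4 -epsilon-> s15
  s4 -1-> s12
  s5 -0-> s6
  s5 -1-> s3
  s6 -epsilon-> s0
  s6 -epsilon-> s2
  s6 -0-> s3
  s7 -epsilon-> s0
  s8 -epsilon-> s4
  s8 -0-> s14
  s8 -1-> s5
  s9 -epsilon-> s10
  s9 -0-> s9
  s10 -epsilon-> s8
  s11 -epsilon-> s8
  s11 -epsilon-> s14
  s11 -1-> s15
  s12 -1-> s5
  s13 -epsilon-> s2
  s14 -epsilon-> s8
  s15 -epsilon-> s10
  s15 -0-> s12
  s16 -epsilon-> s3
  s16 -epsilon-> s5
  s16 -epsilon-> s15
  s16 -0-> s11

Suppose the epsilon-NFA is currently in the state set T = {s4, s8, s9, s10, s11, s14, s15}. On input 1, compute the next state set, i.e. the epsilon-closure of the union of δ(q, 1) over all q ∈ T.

s4 on 1 → {s12}.
s8 on 1 → {s5}.
s11 on 1 → {s15}.
No 1-transition from s9, s10, s14, s15.
Union after reading 1: {s5, s12, s15}.
Now take the epsilon-closure:
From s15 via epsilon: add s10.
From s10 via epsilon: add s8.
From s8 via epsilon: add s4.
No new states can be added; the closed set is {s4, s5, s8, s10, s12, s15}.

{s4, s5, s8, s10, s12, s15}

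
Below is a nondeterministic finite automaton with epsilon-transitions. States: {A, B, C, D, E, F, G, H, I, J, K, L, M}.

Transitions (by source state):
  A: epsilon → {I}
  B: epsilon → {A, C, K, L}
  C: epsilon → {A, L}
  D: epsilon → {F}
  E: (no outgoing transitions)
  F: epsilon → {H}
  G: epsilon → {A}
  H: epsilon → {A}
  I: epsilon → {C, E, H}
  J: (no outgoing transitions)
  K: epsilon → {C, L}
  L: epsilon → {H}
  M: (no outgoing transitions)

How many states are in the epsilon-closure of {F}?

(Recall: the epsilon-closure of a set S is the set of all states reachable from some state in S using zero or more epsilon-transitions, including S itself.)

Start with {F}.
From F via epsilon: add H.
From H via epsilon: add A.
From A via epsilon: add I.
From I via epsilon: add C, E.
From C via epsilon: add L.
epsilon-closure = {A, C, E, F, H, I, L}, which has 7 states.

7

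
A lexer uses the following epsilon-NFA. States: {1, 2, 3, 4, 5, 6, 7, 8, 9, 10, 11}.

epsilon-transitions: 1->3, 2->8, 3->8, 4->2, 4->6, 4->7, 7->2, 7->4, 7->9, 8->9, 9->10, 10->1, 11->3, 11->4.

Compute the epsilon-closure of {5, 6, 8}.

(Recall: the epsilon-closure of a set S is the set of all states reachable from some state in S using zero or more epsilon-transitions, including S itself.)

Start with {5, 6, 8}.
From 8 via epsilon: add 9.
From 9 via epsilon: add 10.
From 10 via epsilon: add 1.
From 1 via epsilon: add 3.
No new states can be added; the closed set is {1, 3, 5, 6, 8, 9, 10}.

{1, 3, 5, 6, 8, 9, 10}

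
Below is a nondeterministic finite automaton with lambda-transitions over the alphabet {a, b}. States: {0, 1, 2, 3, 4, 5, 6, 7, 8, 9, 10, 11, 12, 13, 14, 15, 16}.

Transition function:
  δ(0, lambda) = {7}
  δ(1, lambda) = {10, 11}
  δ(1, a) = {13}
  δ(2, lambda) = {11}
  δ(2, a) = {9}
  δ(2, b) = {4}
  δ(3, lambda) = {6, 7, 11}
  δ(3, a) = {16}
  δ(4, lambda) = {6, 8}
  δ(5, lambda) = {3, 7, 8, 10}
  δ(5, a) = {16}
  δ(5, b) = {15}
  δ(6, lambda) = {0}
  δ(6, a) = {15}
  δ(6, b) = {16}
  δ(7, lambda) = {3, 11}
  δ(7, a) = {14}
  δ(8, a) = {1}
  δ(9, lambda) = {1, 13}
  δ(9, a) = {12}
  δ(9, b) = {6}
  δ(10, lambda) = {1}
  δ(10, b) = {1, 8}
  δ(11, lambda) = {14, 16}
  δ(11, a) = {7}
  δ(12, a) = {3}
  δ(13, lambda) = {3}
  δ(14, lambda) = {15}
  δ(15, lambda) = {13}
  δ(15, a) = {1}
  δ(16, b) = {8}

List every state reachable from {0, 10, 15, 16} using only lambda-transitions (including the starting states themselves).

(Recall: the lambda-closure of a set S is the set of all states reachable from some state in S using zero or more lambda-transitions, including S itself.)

{0, 1, 3, 6, 7, 10, 11, 13, 14, 15, 16}

Start with {0, 10, 15, 16}.
From 0 via lambda: add 7.
From 10 via lambda: add 1.
From 15 via lambda: add 13.
From 1 via lambda: add 11.
From 7 via lambda: add 3.
From 3 via lambda: add 6.
From 11 via lambda: add 14.
No new states can be added; the closed set is {0, 1, 3, 6, 7, 10, 11, 13, 14, 15, 16}.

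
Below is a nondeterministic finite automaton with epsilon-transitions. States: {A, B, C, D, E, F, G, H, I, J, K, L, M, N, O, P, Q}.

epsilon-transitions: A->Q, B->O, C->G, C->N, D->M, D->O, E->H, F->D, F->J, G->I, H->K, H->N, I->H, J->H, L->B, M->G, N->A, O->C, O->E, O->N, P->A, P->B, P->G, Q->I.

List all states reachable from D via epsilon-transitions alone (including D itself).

Start with {D}.
From D via epsilon: add M, O.
From M via epsilon: add G.
From O via epsilon: add C, E, N.
From E via epsilon: add H.
From G via epsilon: add I.
From N via epsilon: add A.
From A via epsilon: add Q.
From H via epsilon: add K.
No new states can be added; the closed set is {A, C, D, E, G, H, I, K, M, N, O, Q}.

{A, C, D, E, G, H, I, K, M, N, O, Q}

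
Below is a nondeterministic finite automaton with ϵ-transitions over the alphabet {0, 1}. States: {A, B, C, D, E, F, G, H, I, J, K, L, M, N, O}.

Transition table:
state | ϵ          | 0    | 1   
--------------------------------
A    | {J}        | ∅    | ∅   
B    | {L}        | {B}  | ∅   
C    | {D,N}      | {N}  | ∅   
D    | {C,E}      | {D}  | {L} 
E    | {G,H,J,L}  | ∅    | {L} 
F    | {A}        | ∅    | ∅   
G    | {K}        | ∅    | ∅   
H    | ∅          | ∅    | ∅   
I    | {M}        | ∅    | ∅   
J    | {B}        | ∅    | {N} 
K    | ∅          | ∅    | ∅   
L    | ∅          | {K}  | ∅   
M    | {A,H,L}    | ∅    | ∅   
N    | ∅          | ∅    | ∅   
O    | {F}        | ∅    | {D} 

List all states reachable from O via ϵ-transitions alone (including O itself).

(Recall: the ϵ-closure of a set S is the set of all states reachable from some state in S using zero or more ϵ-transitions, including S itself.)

Start with {O}.
From O via ϵ: add F.
From F via ϵ: add A.
From A via ϵ: add J.
From J via ϵ: add B.
From B via ϵ: add L.
No new states can be added; the closed set is {A, B, F, J, L, O}.

{A, B, F, J, L, O}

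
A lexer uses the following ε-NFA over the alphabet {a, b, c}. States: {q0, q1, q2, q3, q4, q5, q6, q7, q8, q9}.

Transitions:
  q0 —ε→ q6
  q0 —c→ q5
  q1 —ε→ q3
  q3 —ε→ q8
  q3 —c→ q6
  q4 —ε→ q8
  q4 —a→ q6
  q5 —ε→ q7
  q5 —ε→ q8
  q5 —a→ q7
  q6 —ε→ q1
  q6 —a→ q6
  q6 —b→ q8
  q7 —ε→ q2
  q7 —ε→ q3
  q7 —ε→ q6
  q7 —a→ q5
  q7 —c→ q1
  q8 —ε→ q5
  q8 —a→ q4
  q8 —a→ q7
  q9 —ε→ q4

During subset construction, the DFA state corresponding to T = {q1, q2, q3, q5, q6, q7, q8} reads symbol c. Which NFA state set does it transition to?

{q1, q2, q3, q5, q6, q7, q8}

q3 on c → {q6}.
q7 on c → {q1}.
No c-transition from q1, q2, q5, q6, q8.
Union after reading c: {q1, q6}.
Now take the ε-closure:
From q1 via ε: add q3.
From q3 via ε: add q8.
From q8 via ε: add q5.
From q5 via ε: add q7.
From q7 via ε: add q2.
No new states can be added; the closed set is {q1, q2, q3, q5, q6, q7, q8}.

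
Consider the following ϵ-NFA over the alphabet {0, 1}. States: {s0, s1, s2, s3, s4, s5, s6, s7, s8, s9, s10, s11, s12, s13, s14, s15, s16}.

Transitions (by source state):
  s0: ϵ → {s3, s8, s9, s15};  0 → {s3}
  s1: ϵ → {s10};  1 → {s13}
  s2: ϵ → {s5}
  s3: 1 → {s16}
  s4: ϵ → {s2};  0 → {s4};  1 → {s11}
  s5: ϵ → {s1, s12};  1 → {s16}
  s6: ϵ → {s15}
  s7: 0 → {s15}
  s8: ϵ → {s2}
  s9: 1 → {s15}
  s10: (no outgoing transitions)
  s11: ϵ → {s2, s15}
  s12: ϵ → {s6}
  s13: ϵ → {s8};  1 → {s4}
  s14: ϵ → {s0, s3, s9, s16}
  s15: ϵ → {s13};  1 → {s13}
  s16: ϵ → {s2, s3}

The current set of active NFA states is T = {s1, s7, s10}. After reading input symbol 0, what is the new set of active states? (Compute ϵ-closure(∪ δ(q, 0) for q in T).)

s7 on 0 → {s15}.
No 0-transition from s1, s10.
Union after reading 0: {s15}.
Now take the ϵ-closure:
From s15 via ϵ: add s13.
From s13 via ϵ: add s8.
From s8 via ϵ: add s2.
From s2 via ϵ: add s5.
From s5 via ϵ: add s1, s12.
From s1 via ϵ: add s10.
From s12 via ϵ: add s6.
No new states can be added; the closed set is {s1, s2, s5, s6, s8, s10, s12, s13, s15}.

{s1, s2, s5, s6, s8, s10, s12, s13, s15}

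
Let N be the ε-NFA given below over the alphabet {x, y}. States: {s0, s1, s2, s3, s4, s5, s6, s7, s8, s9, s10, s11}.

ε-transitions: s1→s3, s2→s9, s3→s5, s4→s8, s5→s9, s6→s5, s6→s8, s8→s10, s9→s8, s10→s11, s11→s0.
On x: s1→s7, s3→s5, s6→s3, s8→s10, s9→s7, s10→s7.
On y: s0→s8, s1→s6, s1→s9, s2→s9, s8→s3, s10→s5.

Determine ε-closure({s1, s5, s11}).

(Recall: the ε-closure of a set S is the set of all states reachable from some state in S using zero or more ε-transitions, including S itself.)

Start with {s1, s5, s11}.
From s1 via ε: add s3.
From s5 via ε: add s9.
From s11 via ε: add s0.
From s9 via ε: add s8.
From s8 via ε: add s10.
No new states can be added; the closed set is {s0, s1, s3, s5, s8, s9, s10, s11}.

{s0, s1, s3, s5, s8, s9, s10, s11}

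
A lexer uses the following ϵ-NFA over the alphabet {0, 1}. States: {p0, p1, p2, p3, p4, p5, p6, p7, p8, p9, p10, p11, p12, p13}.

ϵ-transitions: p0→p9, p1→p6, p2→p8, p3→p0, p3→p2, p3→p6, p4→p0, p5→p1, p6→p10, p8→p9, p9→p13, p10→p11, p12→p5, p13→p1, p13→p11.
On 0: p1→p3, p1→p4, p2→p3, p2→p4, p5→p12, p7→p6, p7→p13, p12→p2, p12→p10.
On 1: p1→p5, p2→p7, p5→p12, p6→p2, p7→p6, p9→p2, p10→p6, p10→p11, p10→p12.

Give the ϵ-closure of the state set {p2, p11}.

{p1, p2, p6, p8, p9, p10, p11, p13}

Start with {p2, p11}.
From p2 via ϵ: add p8.
From p8 via ϵ: add p9.
From p9 via ϵ: add p13.
From p13 via ϵ: add p1.
From p1 via ϵ: add p6.
From p6 via ϵ: add p10.
No new states can be added; the closed set is {p1, p2, p6, p8, p9, p10, p11, p13}.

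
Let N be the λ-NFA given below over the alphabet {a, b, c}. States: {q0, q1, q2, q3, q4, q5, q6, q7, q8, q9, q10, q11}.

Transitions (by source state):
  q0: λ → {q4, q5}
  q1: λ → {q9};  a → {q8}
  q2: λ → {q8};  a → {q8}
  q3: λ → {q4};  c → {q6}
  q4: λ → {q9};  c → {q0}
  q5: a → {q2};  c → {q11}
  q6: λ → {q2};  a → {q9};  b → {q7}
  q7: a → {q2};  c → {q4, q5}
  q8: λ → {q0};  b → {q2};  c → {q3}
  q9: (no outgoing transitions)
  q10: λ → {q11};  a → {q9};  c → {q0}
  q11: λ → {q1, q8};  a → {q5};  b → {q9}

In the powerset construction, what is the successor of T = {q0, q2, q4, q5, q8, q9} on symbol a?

{q0, q2, q4, q5, q8, q9}

q2 on a → {q8}.
q5 on a → {q2}.
No a-transition from q0, q4, q8, q9.
Union after reading a: {q2, q8}.
Now take the λ-closure:
From q8 via λ: add q0.
From q0 via λ: add q4, q5.
From q4 via λ: add q9.
No new states can be added; the closed set is {q0, q2, q4, q5, q8, q9}.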